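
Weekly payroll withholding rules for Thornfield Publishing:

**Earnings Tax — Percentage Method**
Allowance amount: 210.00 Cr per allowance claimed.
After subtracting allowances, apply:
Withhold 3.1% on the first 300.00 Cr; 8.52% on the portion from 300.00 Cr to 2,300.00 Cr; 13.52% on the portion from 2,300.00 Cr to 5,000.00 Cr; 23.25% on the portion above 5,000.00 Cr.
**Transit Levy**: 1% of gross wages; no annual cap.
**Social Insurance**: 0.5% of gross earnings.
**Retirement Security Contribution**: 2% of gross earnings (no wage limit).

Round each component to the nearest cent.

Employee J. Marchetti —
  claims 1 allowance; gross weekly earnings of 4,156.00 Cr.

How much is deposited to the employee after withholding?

3,608.30 Cr

Earnings Tax: taxable = 4,156.00 Cr − 1×210.00 Cr = 3,946.00 Cr
  179.70 Cr + 13.52% × (3,946.00 Cr − 2,300.00 Cr) = 179.70 Cr + 13.52% × 1,646.00 Cr = 402.24 Cr
Transit Levy: 1% × 4,156.00 Cr = 41.56 Cr
Social Insurance: 0.5% × 4,156.00 Cr = 20.78 Cr
Retirement Security Contribution: 2% × 4,156.00 Cr = 83.12 Cr
Total withheld: 402.24 Cr + 41.56 Cr + 20.78 Cr + 83.12 Cr = 547.70 Cr
Net pay: 4,156.00 Cr − 547.70 Cr = 3,608.30 Cr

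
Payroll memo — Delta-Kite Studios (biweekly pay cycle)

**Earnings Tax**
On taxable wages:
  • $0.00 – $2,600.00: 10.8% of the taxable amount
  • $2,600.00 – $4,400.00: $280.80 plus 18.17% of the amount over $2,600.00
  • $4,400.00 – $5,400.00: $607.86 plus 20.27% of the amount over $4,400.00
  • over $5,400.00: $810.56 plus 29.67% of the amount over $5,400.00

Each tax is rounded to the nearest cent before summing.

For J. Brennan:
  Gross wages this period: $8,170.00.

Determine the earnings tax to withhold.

$1,632.42

Earnings Tax: taxable = $8,170.00
  $810.56 + 29.67% × ($8,170.00 − $5,400.00) = $810.56 + 29.67% × $2,770.00 = $1,632.42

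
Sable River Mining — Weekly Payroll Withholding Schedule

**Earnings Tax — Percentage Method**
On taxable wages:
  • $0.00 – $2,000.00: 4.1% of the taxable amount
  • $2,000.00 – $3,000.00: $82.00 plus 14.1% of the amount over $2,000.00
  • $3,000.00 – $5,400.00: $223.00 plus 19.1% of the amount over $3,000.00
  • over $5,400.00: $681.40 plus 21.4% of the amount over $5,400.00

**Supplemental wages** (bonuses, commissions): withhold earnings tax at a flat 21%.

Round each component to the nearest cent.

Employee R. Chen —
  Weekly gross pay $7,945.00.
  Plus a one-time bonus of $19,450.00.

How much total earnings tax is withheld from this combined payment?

Earnings Tax: taxable = $7,945.00
  $681.40 + 21.4% × ($7,945.00 − $5,400.00) = $681.40 + 21.4% × $2,545.00 = $1,226.03
Supplemental (21% flat on bonus): 21% × $19,450.00 = $4,084.50
Total earnings tax: $1,226.03 + $4,084.50 = $5,310.53

$5,310.53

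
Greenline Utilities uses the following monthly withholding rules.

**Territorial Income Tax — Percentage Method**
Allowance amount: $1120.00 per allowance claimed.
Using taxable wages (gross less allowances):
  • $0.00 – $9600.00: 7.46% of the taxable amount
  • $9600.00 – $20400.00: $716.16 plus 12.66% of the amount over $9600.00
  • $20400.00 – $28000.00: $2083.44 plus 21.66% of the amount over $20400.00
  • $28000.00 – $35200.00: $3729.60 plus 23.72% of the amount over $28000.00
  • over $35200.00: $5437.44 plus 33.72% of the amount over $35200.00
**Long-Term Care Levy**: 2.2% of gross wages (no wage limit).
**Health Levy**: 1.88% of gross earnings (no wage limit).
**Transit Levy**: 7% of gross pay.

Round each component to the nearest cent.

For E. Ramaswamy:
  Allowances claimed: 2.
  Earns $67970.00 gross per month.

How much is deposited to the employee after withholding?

Territorial Income Tax: taxable = $67970.00 − 2×$1120.00 = $65730.00
  $5437.44 + 33.72% × ($65730.00 − $35200.00) = $5437.44 + 33.72% × $30530.00 = $15732.16
Long-Term Care Levy: 2.2% × $67970.00 = $1495.34
Health Levy: 1.88% × $67970.00 = $1277.84
Transit Levy: 7% × $67970.00 = $4757.90
Total withheld: $15732.16 + $1495.34 + $1277.84 + $4757.90 = $23263.24
Net pay: $67970.00 − $23263.24 = $44706.76

$44706.76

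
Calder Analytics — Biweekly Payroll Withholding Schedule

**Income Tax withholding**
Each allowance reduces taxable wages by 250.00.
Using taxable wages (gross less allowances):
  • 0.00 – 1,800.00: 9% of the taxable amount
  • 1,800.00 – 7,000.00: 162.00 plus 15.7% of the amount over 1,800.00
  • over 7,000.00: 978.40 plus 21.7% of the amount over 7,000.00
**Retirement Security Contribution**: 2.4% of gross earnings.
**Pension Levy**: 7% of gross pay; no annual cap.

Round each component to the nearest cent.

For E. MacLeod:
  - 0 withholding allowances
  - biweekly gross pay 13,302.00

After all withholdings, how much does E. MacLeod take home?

9,705.68

Income Tax: taxable = 13,302.00
  978.40 + 21.7% × (13,302.00 − 7,000.00) = 978.40 + 21.7% × 6,302.00 = 2,345.93
Retirement Security Contribution: 2.4% × 13,302.00 = 319.25
Pension Levy: 7% × 13,302.00 = 931.14
Total withheld: 2,345.93 + 319.25 + 931.14 = 3,596.32
Net pay: 13,302.00 − 3,596.32 = 9,705.68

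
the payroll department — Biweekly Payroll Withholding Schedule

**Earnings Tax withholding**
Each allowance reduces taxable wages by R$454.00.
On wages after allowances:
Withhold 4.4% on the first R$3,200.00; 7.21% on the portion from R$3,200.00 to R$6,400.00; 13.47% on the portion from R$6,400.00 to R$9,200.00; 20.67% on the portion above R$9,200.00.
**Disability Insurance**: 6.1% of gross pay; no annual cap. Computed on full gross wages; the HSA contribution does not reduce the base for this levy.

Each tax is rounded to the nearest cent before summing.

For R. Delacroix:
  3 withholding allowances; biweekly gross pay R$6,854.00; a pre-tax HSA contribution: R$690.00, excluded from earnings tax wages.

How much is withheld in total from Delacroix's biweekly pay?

R$674.39

Earnings Tax: taxable = R$6,854.00 − R$690.00 − 3×R$454.00 = R$4,802.00
  R$140.80 + 7.21% × (R$4,802.00 − R$3,200.00) = R$140.80 + 7.21% × R$1,602.00 = R$256.30
Disability Insurance: 6.1% × R$6,854.00 = R$418.09
Total: R$256.30 + R$418.09 = R$674.39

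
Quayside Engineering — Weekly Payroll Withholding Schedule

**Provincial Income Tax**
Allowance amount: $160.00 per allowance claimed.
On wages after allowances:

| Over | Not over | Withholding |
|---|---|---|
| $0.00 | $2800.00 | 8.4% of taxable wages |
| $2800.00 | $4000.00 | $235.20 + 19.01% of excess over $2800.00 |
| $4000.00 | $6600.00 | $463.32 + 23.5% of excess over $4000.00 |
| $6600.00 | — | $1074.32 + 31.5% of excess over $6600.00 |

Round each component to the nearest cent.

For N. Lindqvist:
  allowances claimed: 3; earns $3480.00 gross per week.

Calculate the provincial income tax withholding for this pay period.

$273.22

Provincial Income Tax: taxable = $3480.00 − 3×$160.00 = $3000.00
  $235.20 + 19.01% × ($3000.00 − $2800.00) = $235.20 + 19.01% × $200.00 = $273.22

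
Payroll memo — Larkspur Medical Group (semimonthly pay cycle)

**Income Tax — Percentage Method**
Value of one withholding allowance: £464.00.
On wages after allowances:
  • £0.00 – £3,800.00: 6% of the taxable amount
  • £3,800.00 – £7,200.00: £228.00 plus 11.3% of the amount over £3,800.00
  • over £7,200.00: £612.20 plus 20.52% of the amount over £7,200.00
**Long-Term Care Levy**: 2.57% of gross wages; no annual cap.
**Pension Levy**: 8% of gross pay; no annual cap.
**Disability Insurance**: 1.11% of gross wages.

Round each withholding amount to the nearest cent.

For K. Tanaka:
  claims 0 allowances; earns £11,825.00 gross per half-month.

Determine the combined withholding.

Income Tax: taxable = £11,825.00
  £612.20 + 20.52% × (£11,825.00 − £7,200.00) = £612.20 + 20.52% × £4,625.00 = £1,561.25
Long-Term Care Levy: 2.57% × £11,825.00 = £303.90
Pension Levy: 8% × £11,825.00 = £946.00
Disability Insurance: 1.11% × £11,825.00 = £131.26
Total: £1,561.25 + £303.90 + £946.00 + £131.26 = £2,942.41

£2,942.41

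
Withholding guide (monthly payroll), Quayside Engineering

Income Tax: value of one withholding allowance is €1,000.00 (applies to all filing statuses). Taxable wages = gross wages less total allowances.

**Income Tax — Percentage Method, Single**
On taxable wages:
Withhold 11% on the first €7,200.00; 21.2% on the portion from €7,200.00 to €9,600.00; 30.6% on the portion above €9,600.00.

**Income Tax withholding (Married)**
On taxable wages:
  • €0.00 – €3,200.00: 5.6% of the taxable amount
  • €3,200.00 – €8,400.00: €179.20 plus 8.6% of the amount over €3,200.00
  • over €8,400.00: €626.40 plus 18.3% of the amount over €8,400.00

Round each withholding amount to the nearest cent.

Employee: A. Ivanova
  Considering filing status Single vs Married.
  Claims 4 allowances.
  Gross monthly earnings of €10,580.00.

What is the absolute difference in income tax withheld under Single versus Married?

Income Tax (Single): taxable = €10,580.00 − 4×€1,000.00 = €6,580.00
  11% × €6,580.00 = €723.80
Income Tax (Married): taxable = €10,580.00 − 4×€1,000.00 = €6,580.00
  €179.20 + 8.6% × (€6,580.00 − €3,200.00) = €179.20 + 8.6% × €3,380.00 = €469.88
Difference: |€723.80 − €469.88| = €253.92 (higher under Single)

€253.92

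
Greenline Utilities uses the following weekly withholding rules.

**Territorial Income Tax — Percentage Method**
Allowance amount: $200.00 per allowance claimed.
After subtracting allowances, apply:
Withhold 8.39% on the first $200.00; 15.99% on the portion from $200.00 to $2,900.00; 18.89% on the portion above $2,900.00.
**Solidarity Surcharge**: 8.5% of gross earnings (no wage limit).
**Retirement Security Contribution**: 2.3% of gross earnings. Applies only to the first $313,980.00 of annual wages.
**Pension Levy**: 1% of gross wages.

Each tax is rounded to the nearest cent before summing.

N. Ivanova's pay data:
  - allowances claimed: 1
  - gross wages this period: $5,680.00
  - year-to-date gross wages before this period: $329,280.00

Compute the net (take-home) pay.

Territorial Income Tax: taxable = $5,680.00 − 1×$200.00 = $5,480.00
  $448.51 + 18.89% × ($5,480.00 − $2,900.00) = $448.51 + 18.89% × $2,580.00 = $935.87
Solidarity Surcharge: 8.5% × $5,680.00 = $482.80
Retirement Security Contribution: YTD $329,280.00 ≥ cap $313,980.00 → $0.00
Pension Levy: 1% × $5,680.00 = $56.80
Total withheld: $935.87 + $482.80 + $0.00 + $56.80 = $1,475.47
Net pay: $5,680.00 − $1,475.47 = $4,204.53

$4,204.53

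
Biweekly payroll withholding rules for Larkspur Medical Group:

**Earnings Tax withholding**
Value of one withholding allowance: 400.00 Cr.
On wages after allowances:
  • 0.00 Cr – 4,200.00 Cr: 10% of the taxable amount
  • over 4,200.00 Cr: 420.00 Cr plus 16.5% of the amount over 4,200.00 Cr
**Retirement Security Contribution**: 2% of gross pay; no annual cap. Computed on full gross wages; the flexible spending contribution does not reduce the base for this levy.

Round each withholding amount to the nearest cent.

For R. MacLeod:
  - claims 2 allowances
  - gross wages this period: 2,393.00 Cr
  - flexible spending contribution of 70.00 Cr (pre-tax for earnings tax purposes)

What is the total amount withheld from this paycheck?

200.16 Cr

Earnings Tax: taxable = 2,393.00 Cr − 70.00 Cr − 2×400.00 Cr = 1,523.00 Cr
  10% × 1,523.00 Cr = 152.30 Cr
Retirement Security Contribution: 2% × 2,393.00 Cr = 47.86 Cr
Total: 152.30 Cr + 47.86 Cr = 200.16 Cr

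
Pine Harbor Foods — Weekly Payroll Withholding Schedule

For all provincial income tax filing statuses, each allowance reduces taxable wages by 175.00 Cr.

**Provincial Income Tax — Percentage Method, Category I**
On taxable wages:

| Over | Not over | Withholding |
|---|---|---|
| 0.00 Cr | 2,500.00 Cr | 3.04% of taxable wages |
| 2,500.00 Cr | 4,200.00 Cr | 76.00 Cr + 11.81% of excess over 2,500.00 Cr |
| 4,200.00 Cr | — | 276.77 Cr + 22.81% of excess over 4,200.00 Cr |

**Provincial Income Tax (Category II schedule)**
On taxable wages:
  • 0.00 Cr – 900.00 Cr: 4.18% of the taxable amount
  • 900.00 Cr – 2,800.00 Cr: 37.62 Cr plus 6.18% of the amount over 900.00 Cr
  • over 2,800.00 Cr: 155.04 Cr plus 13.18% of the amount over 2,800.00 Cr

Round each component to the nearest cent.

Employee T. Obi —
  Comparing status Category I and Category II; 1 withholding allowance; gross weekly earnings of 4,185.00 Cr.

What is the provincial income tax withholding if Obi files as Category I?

Provincial Income Tax (Category I): taxable = 4,185.00 Cr − 1×175.00 Cr = 4,010.00 Cr
  76.00 Cr + 11.81% × (4,010.00 Cr − 2,500.00 Cr) = 76.00 Cr + 11.81% × 1,510.00 Cr = 254.33 Cr

254.33 Cr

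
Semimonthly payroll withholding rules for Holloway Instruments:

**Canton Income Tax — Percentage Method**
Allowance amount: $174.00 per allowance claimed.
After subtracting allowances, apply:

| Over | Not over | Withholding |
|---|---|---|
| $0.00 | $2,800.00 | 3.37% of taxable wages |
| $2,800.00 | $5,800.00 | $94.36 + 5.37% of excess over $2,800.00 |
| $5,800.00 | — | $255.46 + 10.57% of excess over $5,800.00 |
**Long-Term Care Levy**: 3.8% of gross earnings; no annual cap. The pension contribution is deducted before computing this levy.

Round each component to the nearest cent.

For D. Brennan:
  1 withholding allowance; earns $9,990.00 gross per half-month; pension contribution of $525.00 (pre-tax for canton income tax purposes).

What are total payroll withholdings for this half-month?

$984.13

Canton Income Tax: taxable = $9,990.00 − $525.00 − 1×$174.00 = $9,291.00
  $255.46 + 10.57% × ($9,291.00 − $5,800.00) = $255.46 + 10.57% × $3,491.00 = $624.46
Long-Term Care Levy: 3.8% × $9,465.00 = $359.67
Total: $624.46 + $359.67 = $984.13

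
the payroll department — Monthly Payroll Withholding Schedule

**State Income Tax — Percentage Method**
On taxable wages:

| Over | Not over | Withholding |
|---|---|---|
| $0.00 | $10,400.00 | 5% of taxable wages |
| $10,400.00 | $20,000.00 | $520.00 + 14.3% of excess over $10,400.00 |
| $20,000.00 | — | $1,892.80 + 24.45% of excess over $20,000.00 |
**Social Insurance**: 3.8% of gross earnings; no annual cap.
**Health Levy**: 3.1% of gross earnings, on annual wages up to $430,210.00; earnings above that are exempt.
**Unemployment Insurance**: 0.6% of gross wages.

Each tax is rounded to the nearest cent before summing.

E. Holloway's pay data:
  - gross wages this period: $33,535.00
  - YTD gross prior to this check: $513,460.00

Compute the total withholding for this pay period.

State Income Tax: taxable = $33,535.00
  $1,892.80 + 24.45% × ($33,535.00 − $20,000.00) = $1,892.80 + 24.45% × $13,535.00 = $5,202.11
Social Insurance: 3.8% × $33,535.00 = $1,274.33
Health Levy: YTD $513,460.00 ≥ cap $430,210.00 → $0.00
Unemployment Insurance: 0.6% × $33,535.00 = $201.21
Total: $5,202.11 + $1,274.33 + $0.00 + $201.21 = $6,677.65

$6,677.65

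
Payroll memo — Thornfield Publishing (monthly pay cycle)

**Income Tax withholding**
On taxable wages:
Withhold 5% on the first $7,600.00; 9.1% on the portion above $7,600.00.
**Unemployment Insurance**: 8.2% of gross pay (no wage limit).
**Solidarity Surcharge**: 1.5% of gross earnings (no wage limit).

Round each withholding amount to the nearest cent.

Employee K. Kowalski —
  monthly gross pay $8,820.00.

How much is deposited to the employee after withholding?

$7,473.44

Income Tax: taxable = $8,820.00
  $380.00 + 9.1% × ($8,820.00 − $7,600.00) = $380.00 + 9.1% × $1,220.00 = $491.02
Unemployment Insurance: 8.2% × $8,820.00 = $723.24
Solidarity Surcharge: 1.5% × $8,820.00 = $132.30
Total withheld: $491.02 + $723.24 + $132.30 = $1,346.56
Net pay: $8,820.00 − $1,346.56 = $7,473.44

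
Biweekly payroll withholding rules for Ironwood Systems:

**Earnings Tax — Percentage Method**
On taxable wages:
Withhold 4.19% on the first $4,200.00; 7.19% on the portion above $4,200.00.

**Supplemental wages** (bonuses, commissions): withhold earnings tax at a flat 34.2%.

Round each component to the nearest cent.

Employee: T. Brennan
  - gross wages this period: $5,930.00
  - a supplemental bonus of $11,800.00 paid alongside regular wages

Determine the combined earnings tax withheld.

Earnings Tax: taxable = $5,930.00
  $175.98 + 7.19% × ($5,930.00 − $4,200.00) = $175.98 + 7.19% × $1,730.00 = $300.37
Supplemental (34.2% flat on bonus): 34.2% × $11,800.00 = $4,035.60
Total earnings tax: $300.37 + $4,035.60 = $4,335.97

$4,335.97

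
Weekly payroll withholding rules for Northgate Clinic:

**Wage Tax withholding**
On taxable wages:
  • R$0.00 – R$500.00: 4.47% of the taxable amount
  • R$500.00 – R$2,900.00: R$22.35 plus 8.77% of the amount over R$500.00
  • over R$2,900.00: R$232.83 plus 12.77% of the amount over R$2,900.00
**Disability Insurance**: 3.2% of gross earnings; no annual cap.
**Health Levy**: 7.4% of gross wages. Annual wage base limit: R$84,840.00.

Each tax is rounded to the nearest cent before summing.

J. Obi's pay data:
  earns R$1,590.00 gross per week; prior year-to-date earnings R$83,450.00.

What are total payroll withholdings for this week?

Wage Tax: taxable = R$1,590.00
  R$22.35 + 8.77% × (R$1,590.00 − R$500.00) = R$22.35 + 8.77% × R$1,090.00 = R$117.94
Disability Insurance: 3.2% × R$1,590.00 = R$50.88
Health Levy: cap R$84,840.00 − YTD R$83,450.00 = R$1,390.00 subject; 7.4% × R$1,390.00 = R$102.86
Total: R$117.94 + R$50.88 + R$102.86 = R$271.68

R$271.68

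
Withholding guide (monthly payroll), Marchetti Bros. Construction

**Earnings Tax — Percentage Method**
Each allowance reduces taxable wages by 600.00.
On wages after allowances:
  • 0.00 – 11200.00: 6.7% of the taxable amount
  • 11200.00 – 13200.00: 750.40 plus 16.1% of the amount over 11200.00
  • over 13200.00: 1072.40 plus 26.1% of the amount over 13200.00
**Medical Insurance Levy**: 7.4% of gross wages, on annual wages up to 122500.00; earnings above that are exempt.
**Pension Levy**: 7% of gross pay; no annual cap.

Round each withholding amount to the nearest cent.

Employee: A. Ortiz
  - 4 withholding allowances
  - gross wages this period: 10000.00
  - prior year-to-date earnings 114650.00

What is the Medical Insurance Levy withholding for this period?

580.90

Medical Insurance Levy: cap 122500.00 − YTD 114650.00 = 7850.00 subject; 7.4% × 7850.00 = 580.90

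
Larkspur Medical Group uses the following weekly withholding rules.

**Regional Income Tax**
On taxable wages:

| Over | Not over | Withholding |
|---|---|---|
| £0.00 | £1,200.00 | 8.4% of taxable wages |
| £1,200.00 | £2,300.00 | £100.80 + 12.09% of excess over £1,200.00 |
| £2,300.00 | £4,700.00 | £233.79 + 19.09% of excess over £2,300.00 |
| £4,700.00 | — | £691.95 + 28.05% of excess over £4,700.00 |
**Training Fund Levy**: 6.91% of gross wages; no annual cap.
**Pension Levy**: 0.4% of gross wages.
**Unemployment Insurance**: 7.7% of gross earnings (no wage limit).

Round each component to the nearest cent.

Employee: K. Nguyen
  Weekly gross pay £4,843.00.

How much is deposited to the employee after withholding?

£3,384.01

Regional Income Tax: taxable = £4,843.00
  £691.95 + 28.05% × (£4,843.00 − £4,700.00) = £691.95 + 28.05% × £143.00 = £732.06
Training Fund Levy: 6.91% × £4,843.00 = £334.65
Pension Levy: 0.4% × £4,843.00 = £19.37
Unemployment Insurance: 7.7% × £4,843.00 = £372.91
Total withheld: £732.06 + £334.65 + £19.37 + £372.91 = £1,458.99
Net pay: £4,843.00 − £1,458.99 = £3,384.01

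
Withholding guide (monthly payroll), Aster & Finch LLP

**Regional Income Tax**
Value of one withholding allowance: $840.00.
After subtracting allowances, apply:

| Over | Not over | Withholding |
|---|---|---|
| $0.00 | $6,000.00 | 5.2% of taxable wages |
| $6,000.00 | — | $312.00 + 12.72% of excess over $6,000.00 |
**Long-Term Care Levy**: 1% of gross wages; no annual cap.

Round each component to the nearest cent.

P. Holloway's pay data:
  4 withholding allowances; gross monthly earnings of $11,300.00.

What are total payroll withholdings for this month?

$671.77

Regional Income Tax: taxable = $11,300.00 − 4×$840.00 = $7,940.00
  $312.00 + 12.72% × ($7,940.00 − $6,000.00) = $312.00 + 12.72% × $1,940.00 = $558.77
Long-Term Care Levy: 1% × $11,300.00 = $113.00
Total: $558.77 + $113.00 = $671.77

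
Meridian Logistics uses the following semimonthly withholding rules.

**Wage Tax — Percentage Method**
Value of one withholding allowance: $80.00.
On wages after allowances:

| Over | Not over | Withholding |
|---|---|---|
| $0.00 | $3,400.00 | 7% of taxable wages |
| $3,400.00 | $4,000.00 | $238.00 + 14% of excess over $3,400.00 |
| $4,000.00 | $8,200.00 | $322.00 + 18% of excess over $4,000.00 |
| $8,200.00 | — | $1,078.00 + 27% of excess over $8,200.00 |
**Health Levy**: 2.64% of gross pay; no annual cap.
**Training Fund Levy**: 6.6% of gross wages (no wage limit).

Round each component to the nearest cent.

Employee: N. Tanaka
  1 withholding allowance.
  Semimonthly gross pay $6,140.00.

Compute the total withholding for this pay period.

$1,260.14

Wage Tax: taxable = $6,140.00 − 1×$80.00 = $6,060.00
  $322.00 + 18% × ($6,060.00 − $4,000.00) = $322.00 + 18% × $2,060.00 = $692.80
Health Levy: 2.64% × $6,140.00 = $162.10
Training Fund Levy: 6.6% × $6,140.00 = $405.24
Total: $692.80 + $162.10 + $405.24 = $1,260.14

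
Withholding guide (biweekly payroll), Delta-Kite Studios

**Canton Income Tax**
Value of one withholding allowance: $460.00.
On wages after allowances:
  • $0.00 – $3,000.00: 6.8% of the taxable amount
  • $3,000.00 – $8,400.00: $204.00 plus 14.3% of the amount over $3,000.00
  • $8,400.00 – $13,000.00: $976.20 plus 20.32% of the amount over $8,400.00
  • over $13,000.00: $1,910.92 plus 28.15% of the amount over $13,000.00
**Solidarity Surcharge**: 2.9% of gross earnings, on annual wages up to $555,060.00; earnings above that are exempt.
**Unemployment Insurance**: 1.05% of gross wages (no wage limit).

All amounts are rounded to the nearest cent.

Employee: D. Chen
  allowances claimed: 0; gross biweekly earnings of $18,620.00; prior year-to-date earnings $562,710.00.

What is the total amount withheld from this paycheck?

Canton Income Tax: taxable = $18,620.00
  $1,910.92 + 28.15% × ($18,620.00 − $13,000.00) = $1,910.92 + 28.15% × $5,620.00 = $3,492.95
Solidarity Surcharge: YTD $562,710.00 ≥ cap $555,060.00 → $0.00
Unemployment Insurance: 1.05% × $18,620.00 = $195.51
Total: $3,492.95 + $0.00 + $195.51 = $3,688.46

$3,688.46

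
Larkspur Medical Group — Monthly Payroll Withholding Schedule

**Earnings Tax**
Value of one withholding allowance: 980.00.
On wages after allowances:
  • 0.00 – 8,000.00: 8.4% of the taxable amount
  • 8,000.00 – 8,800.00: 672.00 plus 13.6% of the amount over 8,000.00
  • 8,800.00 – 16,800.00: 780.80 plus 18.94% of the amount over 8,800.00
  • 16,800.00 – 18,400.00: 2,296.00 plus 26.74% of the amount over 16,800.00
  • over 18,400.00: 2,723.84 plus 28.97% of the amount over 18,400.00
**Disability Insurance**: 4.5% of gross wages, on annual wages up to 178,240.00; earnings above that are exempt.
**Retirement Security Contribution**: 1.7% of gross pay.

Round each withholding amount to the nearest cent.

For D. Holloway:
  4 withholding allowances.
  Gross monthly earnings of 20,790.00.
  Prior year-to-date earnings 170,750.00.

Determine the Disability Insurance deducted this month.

Disability Insurance: cap 178,240.00 − YTD 170,750.00 = 7,490.00 subject; 4.5% × 7,490.00 = 337.05

337.05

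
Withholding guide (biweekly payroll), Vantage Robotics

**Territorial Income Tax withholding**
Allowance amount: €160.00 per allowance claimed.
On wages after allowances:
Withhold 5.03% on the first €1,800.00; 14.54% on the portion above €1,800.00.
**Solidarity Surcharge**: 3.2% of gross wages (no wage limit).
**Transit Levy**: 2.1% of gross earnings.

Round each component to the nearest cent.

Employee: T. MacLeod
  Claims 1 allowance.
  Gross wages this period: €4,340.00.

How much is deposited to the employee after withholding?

€3,673.39

Territorial Income Tax: taxable = €4,340.00 − 1×€160.00 = €4,180.00
  €90.54 + 14.54% × (€4,180.00 − €1,800.00) = €90.54 + 14.54% × €2,380.00 = €436.59
Solidarity Surcharge: 3.2% × €4,340.00 = €138.88
Transit Levy: 2.1% × €4,340.00 = €91.14
Total withheld: €436.59 + €138.88 + €91.14 = €666.61
Net pay: €4,340.00 − €666.61 = €3,673.39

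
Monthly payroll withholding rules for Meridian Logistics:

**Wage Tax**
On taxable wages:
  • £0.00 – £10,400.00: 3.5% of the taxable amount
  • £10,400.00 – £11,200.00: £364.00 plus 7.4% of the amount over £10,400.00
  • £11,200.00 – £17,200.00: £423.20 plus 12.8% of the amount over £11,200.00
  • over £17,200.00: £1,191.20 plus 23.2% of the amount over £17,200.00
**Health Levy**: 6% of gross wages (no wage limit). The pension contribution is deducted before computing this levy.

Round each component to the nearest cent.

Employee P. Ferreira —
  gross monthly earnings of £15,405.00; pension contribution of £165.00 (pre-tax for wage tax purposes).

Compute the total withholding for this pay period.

£1,854.72

Wage Tax: taxable = £15,405.00 − £165.00 = £15,240.00
  £423.20 + 12.8% × (£15,240.00 − £11,200.00) = £423.20 + 12.8% × £4,040.00 = £940.32
Health Levy: 6% × £15,240.00 = £914.40
Total: £940.32 + £914.40 = £1,854.72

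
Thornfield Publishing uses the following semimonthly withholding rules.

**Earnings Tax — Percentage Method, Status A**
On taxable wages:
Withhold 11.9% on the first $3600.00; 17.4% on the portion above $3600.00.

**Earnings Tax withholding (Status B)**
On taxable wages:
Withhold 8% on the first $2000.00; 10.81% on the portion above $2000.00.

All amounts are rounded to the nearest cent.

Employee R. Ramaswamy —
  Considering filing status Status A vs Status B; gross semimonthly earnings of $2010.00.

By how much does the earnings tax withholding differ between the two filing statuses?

$78.11

Earnings Tax (Status A): taxable = $2010.00
  11.9% × $2010.00 = $239.19
Earnings Tax (Status B): taxable = $2010.00
  $160.00 + 10.81% × ($2010.00 − $2000.00) = $160.00 + 10.81% × $10.00 = $161.08
Difference: |$239.19 − $161.08| = $78.11 (higher under Status A)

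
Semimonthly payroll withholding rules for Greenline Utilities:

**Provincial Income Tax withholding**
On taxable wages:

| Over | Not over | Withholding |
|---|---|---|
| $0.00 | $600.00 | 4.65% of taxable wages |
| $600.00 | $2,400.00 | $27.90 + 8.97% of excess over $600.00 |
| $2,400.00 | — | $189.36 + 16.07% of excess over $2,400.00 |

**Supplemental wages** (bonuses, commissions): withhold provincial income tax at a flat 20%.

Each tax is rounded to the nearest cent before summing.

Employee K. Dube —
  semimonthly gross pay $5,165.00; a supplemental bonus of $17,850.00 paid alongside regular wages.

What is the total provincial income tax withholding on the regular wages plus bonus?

Provincial Income Tax: taxable = $5,165.00
  $189.36 + 16.07% × ($5,165.00 − $2,400.00) = $189.36 + 16.07% × $2,765.00 = $633.70
Supplemental (20% flat on bonus): 20% × $17,850.00 = $3,570.00
Total provincial income tax: $633.70 + $3,570.00 = $4,203.70

$4,203.70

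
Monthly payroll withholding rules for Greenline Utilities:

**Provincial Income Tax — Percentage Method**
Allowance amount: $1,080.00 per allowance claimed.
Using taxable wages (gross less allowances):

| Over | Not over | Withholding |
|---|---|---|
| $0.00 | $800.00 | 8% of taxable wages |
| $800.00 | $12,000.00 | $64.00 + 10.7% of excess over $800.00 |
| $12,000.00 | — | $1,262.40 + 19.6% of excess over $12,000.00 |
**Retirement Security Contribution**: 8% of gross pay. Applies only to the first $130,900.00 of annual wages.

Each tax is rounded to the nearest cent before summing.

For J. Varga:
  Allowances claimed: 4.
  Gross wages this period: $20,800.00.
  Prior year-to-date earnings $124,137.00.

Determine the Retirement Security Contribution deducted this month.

Retirement Security Contribution: cap $130,900.00 − YTD $124,137.00 = $6,763.00 subject; 8% × $6,763.00 = $541.04

$541.04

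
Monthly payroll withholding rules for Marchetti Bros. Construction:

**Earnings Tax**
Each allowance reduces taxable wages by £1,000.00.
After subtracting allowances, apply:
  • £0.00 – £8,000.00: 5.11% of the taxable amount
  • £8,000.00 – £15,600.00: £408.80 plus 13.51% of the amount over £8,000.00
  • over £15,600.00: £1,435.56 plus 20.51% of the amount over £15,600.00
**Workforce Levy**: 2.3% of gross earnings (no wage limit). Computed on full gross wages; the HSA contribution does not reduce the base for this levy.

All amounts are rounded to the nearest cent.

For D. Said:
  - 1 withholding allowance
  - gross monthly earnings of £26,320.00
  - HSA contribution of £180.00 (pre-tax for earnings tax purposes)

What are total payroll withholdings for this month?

£3,997.57

Earnings Tax: taxable = £26,320.00 − £180.00 − 1×£1,000.00 = £25,140.00
  £1,435.56 + 20.51% × (£25,140.00 − £15,600.00) = £1,435.56 + 20.51% × £9,540.00 = £3,392.21
Workforce Levy: 2.3% × £26,320.00 = £605.36
Total: £3,392.21 + £605.36 = £3,997.57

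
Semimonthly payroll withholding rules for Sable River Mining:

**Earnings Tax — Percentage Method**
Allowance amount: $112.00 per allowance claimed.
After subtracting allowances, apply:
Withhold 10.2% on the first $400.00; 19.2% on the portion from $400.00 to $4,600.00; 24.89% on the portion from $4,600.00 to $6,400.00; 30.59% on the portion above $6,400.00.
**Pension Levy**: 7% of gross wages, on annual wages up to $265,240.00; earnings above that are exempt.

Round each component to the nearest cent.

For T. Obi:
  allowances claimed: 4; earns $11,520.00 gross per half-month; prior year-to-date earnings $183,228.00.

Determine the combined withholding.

$3,530.78

Earnings Tax: taxable = $11,520.00 − 4×$112.00 = $11,072.00
  $1,295.22 + 30.59% × ($11,072.00 − $6,400.00) = $1,295.22 + 30.59% × $4,672.00 = $2,724.38
Pension Levy: 7% × $11,520.00 = $806.40
Total: $2,724.38 + $806.40 = $3,530.78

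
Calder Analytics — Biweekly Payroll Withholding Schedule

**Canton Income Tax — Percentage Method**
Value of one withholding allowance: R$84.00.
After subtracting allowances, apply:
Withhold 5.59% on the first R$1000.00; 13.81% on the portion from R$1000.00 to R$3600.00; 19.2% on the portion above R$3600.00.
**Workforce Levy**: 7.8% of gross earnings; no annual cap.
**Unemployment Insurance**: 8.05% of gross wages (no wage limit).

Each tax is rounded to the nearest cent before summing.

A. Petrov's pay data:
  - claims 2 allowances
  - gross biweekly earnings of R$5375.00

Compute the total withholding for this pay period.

R$1575.44

Canton Income Tax: taxable = R$5375.00 − 2×R$84.00 = R$5207.00
  R$414.96 + 19.2% × (R$5207.00 − R$3600.00) = R$414.96 + 19.2% × R$1607.00 = R$723.50
Workforce Levy: 7.8% × R$5375.00 = R$419.25
Unemployment Insurance: 8.05% × R$5375.00 = R$432.69
Total: R$723.50 + R$419.25 + R$432.69 = R$1575.44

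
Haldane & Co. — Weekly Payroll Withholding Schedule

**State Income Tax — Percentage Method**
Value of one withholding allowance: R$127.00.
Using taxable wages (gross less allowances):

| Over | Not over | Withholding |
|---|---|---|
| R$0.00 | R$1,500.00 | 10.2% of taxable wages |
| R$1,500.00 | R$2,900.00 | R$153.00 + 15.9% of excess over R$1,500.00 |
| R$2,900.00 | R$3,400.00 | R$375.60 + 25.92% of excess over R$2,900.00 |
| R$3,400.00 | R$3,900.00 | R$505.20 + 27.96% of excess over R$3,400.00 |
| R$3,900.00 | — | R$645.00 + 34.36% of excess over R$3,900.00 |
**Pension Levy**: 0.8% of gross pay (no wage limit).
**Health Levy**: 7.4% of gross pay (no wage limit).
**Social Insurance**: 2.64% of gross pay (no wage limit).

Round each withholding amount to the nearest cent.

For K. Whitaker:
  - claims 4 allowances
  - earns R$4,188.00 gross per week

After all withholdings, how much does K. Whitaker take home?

State Income Tax: taxable = R$4,188.00 − 4×R$127.00 = R$3,680.00
  R$505.20 + 27.96% × (R$3,680.00 − R$3,400.00) = R$505.20 + 27.96% × R$280.00 = R$583.49
Pension Levy: 0.8% × R$4,188.00 = R$33.50
Health Levy: 7.4% × R$4,188.00 = R$309.91
Social Insurance: 2.64% × R$4,188.00 = R$110.56
Total withheld: R$583.49 + R$33.50 + R$309.91 + R$110.56 = R$1,037.46
Net pay: R$4,188.00 − R$1,037.46 = R$3,150.54

R$3,150.54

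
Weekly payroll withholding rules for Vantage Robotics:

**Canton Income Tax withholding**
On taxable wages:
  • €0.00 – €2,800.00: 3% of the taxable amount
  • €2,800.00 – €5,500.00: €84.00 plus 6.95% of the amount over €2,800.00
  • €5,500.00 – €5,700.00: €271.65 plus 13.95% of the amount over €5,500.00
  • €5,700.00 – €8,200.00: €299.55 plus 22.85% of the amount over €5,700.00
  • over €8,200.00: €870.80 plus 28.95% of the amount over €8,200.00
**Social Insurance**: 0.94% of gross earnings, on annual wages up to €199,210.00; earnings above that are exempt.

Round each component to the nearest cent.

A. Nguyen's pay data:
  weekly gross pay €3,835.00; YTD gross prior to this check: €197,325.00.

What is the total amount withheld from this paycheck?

Canton Income Tax: taxable = €3,835.00
  €84.00 + 6.95% × (€3,835.00 − €2,800.00) = €84.00 + 6.95% × €1,035.00 = €155.93
Social Insurance: cap €199,210.00 − YTD €197,325.00 = €1,885.00 subject; 0.94% × €1,885.00 = €17.72
Total: €155.93 + €17.72 = €173.65

€173.65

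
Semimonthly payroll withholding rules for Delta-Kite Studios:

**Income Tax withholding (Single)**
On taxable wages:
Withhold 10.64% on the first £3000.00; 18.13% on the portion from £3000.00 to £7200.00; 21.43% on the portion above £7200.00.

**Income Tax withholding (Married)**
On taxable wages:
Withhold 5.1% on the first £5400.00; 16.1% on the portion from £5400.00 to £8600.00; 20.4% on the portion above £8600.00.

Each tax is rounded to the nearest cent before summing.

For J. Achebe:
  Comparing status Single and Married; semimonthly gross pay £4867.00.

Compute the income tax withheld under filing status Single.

Income Tax (Single): taxable = £4867.00
  £319.20 + 18.13% × (£4867.00 − £3000.00) = £319.20 + 18.13% × £1867.00 = £657.69

£657.69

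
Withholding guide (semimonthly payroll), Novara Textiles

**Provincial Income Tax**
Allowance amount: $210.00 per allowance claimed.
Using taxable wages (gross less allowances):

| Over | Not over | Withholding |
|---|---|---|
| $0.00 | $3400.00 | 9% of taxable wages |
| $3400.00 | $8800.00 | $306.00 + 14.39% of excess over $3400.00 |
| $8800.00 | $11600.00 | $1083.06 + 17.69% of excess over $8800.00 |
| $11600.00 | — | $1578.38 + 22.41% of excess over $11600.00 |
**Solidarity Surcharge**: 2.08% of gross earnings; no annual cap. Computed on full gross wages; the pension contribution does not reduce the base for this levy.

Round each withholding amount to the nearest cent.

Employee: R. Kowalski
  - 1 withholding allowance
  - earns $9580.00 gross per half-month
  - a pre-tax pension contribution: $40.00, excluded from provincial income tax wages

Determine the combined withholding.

$1376.08

Provincial Income Tax: taxable = $9580.00 − $40.00 − 1×$210.00 = $9330.00
  $1083.06 + 17.69% × ($9330.00 − $8800.00) = $1083.06 + 17.69% × $530.00 = $1176.82
Solidarity Surcharge: 2.08% × $9580.00 = $199.26
Total: $1176.82 + $199.26 = $1376.08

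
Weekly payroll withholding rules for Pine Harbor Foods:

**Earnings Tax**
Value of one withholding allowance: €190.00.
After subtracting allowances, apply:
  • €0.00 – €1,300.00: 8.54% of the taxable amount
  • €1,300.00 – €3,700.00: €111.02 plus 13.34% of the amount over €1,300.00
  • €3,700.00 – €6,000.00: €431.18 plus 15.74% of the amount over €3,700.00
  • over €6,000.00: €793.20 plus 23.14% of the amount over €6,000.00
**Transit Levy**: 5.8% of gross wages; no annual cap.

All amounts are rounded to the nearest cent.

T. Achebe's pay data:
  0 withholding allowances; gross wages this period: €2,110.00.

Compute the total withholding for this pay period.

Earnings Tax: taxable = €2,110.00
  €111.02 + 13.34% × (€2,110.00 − €1,300.00) = €111.02 + 13.34% × €810.00 = €219.07
Transit Levy: 5.8% × €2,110.00 = €122.38
Total: €219.07 + €122.38 = €341.45

€341.45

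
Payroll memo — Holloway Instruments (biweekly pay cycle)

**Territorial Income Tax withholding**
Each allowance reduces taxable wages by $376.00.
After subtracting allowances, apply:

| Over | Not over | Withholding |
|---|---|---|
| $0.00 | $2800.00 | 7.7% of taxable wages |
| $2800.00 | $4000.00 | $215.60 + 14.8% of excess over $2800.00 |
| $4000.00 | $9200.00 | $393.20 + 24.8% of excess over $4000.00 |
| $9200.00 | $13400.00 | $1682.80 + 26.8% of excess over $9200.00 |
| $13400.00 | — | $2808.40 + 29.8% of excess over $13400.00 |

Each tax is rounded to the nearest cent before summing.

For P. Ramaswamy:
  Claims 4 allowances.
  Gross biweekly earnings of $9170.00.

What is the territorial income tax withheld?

$1302.37

Territorial Income Tax: taxable = $9170.00 − 4×$376.00 = $7666.00
  $393.20 + 24.8% × ($7666.00 − $4000.00) = $393.20 + 24.8% × $3666.00 = $1302.37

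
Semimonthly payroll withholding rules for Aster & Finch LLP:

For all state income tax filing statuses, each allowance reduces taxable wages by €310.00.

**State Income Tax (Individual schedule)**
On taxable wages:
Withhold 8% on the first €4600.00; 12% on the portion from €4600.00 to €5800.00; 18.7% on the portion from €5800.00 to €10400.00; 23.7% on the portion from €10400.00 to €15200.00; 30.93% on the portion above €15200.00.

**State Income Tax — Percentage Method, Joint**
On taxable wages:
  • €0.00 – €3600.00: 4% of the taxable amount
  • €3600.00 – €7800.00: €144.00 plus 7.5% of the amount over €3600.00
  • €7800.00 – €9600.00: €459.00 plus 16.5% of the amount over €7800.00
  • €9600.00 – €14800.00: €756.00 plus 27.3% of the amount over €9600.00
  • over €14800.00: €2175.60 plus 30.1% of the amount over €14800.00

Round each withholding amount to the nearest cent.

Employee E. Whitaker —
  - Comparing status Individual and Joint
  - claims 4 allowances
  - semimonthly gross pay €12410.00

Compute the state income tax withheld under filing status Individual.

State Income Tax (Individual): taxable = €12410.00 − 4×€310.00 = €11170.00
  €1372.20 + 23.7% × (€11170.00 − €10400.00) = €1372.20 + 23.7% × €770.00 = €1554.69

€1554.69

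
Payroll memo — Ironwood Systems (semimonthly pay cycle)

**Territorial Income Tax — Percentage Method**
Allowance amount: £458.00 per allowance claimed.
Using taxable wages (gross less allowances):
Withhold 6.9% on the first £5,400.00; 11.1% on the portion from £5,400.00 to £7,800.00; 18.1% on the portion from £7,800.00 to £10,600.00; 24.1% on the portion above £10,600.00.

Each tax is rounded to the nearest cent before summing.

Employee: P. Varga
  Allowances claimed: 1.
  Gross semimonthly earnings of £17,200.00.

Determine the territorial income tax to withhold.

Territorial Income Tax: taxable = £17,200.00 − 1×£458.00 = £16,742.00
  £1,145.80 + 24.1% × (£16,742.00 − £10,600.00) = £1,145.80 + 24.1% × £6,142.00 = £2,626.02

£2,626.02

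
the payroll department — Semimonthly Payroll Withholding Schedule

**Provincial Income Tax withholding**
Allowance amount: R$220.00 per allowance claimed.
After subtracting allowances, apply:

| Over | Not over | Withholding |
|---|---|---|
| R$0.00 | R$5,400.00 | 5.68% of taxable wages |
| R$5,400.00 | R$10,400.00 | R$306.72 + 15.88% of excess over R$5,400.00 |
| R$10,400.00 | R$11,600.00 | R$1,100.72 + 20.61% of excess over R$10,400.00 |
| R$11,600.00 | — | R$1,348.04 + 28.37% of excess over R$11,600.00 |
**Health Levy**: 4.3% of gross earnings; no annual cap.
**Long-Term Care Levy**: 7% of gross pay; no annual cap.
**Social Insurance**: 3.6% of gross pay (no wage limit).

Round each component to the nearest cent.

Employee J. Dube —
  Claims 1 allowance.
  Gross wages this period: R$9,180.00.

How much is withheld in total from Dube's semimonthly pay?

R$2,239.87

Provincial Income Tax: taxable = R$9,180.00 − 1×R$220.00 = R$8,960.00
  R$306.72 + 15.88% × (R$8,960.00 − R$5,400.00) = R$306.72 + 15.88% × R$3,560.00 = R$872.05
Health Levy: 4.3% × R$9,180.00 = R$394.74
Long-Term Care Levy: 7% × R$9,180.00 = R$642.60
Social Insurance: 3.6% × R$9,180.00 = R$330.48
Total: R$872.05 + R$394.74 + R$642.60 + R$330.48 = R$2,239.87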